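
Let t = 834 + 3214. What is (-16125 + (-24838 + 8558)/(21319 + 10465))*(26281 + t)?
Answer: -1943077731140/3973 ≈ -4.8907e+8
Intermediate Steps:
t = 4048
(-16125 + (-24838 + 8558)/(21319 + 10465))*(26281 + t) = (-16125 + (-24838 + 8558)/(21319 + 10465))*(26281 + 4048) = (-16125 - 16280/31784)*30329 = (-16125 - 16280*1/31784)*30329 = (-16125 - 2035/3973)*30329 = -64066660/3973*30329 = -1943077731140/3973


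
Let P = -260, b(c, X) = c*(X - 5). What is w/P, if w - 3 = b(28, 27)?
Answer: -619/260 ≈ -2.3808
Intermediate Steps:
b(c, X) = c*(-5 + X)
w = 619 (w = 3 + 28*(-5 + 27) = 3 + 28*22 = 3 + 616 = 619)
w/P = 619/(-260) = 619*(-1/260) = -619/260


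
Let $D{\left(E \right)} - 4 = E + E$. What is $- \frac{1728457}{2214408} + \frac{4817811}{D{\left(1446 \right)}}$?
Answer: $\frac{1332949201177}{801615696} \approx 1662.8$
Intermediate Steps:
$D{\left(E \right)} = 4 + 2 E$ ($D{\left(E \right)} = 4 + \left(E + E\right) = 4 + 2 E$)
$- \frac{1728457}{2214408} + \frac{4817811}{D{\left(1446 \right)}} = - \frac{1728457}{2214408} + \frac{4817811}{4 + 2 \cdot 1446} = \left(-1728457\right) \frac{1}{2214408} + \frac{4817811}{4 + 2892} = - \frac{1728457}{2214408} + \frac{4817811}{2896} = \frac{1332949201177}{801615696}$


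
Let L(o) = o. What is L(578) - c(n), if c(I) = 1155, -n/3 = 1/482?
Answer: -577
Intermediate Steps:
n = -3/482 ≈ -0.0062241
L(578) - c(n) = 578 - 1*1155 = 578 - 1155 = -577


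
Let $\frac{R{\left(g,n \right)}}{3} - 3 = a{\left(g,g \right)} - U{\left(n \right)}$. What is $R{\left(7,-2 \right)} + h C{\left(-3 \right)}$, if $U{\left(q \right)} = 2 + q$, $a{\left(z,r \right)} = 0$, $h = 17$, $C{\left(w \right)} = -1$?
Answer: $-8$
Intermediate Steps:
$R{\left(g,n \right)} = 3 - 3 n$ ($R{\left(g,n \right)} = 9 + 3 \left(0 - \left(2 + n\right)\right) = 9 + 3 \left(-2 - n\right) = 9 - \left(6 + 3 n\right) = 3 - 3 n$)
$R{\left(7,-2 \right)} + h C{\left(-3 \right)} = \left(3 - -6\right) + 17 \left(-1\right) = \left(3 + 6\right) - 17 = 9 - 17 = -8$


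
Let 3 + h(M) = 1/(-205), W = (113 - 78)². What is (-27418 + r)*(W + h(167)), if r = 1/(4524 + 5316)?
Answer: -22528534815857/672400 ≈ -3.3505e+7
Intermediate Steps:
W = 1225 (W = 35² = 1225)
r = 1/9840 ≈ 0.00010163
h(M) = -616/205 (h(M) = -3 + 1/(-205) = -3 - 1/205 = -616/205)
(-27418 + r)*(W + h(167)) = (-27418 + 1/9840)*(1225 - 616/205) = -269793119/9840*250509/205 = -22528534815857/672400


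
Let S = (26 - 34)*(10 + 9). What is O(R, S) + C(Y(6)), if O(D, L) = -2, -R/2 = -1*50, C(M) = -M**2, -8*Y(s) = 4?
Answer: -9/4 ≈ -2.2500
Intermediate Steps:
Y(s) = -1/2 (Y(s) = -1/8*4 = -1/2)
S = -152 (S = -8*19 = -152)
R = 100 (R = -(-2)*50 = -2*(-50) = 100)
O(R, S) + C(Y(6)) = -2 - (-1/2)**2 = -2 - 1*1/4 = -2 - 1/4 = -9/4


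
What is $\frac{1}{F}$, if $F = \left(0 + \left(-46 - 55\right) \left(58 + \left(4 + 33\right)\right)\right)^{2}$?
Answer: $\frac{1}{92064025} \approx 1.0862 \cdot 10^{-8}$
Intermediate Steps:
$F = 92064025$ ($F = \left(0 - 101 \left(58 + 37\right)\right)^{2} = \left(0 - 9595\right)^{2} = \left(-9595\right)^{2} = 92064025$)
$\frac{1}{F} = \frac{1}{92064025}$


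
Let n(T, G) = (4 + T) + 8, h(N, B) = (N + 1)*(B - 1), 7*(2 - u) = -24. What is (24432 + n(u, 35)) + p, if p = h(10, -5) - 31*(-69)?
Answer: 185657/7 ≈ 26522.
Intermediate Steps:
u = 38/7 (u = 2 - 1/7*(-24) = 2 + 24/7 = 38/7 ≈ 5.4286)
h(N, B) = (1 + N)*(-1 + B)
n(T, G) = 12 + T
p = 2073 (p = (-1 - 5 - 1*10 - 5*10) - 31*(-69) = (-1 - 5 - 10 - 50) + 2139 = -66 + 2139 = 2073)
(24432 + n(u, 35)) + p = (24432 + (12 + 38/7)) + 2073 = (24432 + 122/7) + 2073 = 171146/7 + 2073 = 185657/7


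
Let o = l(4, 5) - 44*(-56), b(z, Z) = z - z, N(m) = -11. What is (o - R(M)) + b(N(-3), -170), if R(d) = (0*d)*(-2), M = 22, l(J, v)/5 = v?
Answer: 2489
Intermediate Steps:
l(J, v) = 5*v
R(d) = 0 (R(d) = 0*(-2) = 0)
b(z, Z) = 0
o = 2489 (o = 5*5 - 44*(-56) = 25 + 2464 = 2489)
(o - R(M)) + b(N(-3), -170) = (2489 - 1*0) + 0 = (2489 + 0) + 0 = 2489 + 0 = 2489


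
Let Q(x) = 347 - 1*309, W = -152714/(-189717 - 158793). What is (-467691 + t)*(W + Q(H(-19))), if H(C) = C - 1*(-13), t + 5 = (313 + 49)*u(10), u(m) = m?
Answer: -1036134286524/58085 ≈ -1.7838e+7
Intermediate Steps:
t = 3615 (t = -5 + (313 + 49)*10 = -5 + 362*10 = -5 + 3620 = 3615)
W = 76357/174255 (W = -152714/(-348510) = -152714*(-1/348510) = 76357/174255 ≈ 0.43819)
H(C) = 13 + C (H(C) = C + 13 = 13 + C)
Q(x) = 38 (Q(x) = 347 - 309 = 38)
(-467691 + t)*(W + Q(H(-19))) = (-467691 + 3615)*(76357/174255 + 38) = -464076*6698047/174255 = -1036134286524/58085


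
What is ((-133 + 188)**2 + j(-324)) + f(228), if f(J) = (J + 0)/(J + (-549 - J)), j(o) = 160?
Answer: 582779/183 ≈ 3184.6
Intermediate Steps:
f(J) = -J/549 (f(J) = J/(-549) = J*(-1/549) = -J/549)
((-133 + 188)**2 + j(-324)) + f(228) = ((-133 + 188)**2 + 160) - 1/549*228 = (55**2 + 160) - 76/183 = (3025 + 160) - 76/183 = 3185 - 76/183 = 582779/183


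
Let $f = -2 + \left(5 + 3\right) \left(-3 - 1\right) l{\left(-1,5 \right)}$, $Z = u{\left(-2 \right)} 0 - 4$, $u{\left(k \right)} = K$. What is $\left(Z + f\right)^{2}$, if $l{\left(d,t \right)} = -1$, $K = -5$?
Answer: $676$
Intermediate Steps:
$u{\left(k \right)} = -5$
$Z = -4$ ($Z = \left(-5\right) 0 - 4 = 0 - 4 = -4$)
$f = 30$ ($f = -2 + \left(5 + 3\right) \left(-3 - 1\right) \left(-1\right) = -2 + 8 \left(-4\right) \left(-1\right) = -2 - -32 = -2 + 32 = 30$)
$\left(Z + f\right)^{2} = \left(-4 + 30\right)^{2} = 26^{2} = 676$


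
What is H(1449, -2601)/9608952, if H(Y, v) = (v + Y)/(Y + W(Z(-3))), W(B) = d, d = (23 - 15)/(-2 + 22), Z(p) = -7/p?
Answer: -240/2901503131 ≈ -8.2716e-8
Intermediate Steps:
d = 2/5 (d = 8/20 = 8*(1/20) = 2/5 ≈ 0.40000)
W(B) = 2/5
H(Y, v) = (Y + v)/(2/5 + Y) (H(Y, v) = (v + Y)/(Y + 2/5) = (Y + v)/(2/5 + Y))
H(1449, -2601)/9608952 = (5*(1449 - 2601)/(2 + 5*1449))/9608952 = (5*(-1152)/(2 + 7245))*(1/9608952) = (5*(-1152)/7247)*(1/9608952) = (5*(1/7247)*(-1152))*(1/9608952) = -5760/7247*1/9608952 = -240/2901503131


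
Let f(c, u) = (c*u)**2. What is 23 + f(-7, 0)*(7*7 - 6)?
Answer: 23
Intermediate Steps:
f(c, u) = c**2*u**2
23 + f(-7, 0)*(7*7 - 6) = 23 + ((-7)**2*0**2)*(7*7 - 6) = 23 + (49*0)*(49 - 6) = 23 + 0*43 = 23 + 0 = 23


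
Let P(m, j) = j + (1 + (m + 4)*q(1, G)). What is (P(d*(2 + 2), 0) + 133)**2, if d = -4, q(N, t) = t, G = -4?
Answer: 33124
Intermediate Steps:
P(m, j) = -15 + j - 4*m (P(m, j) = j + (1 + (m + 4)*(-4)) = j + (1 + (4 + m)*(-4)) = j + (1 + (-16 - 4*m)) = j + (-15 - 4*m) = -15 + j - 4*m)
(P(d*(2 + 2), 0) + 133)**2 = ((-15 + 0 - (-16)*(2 + 2)) + 133)**2 = ((-15 + 0 - (-16)*4) + 133)**2 = ((-15 + 0 - 4*(-16)) + 133)**2 = ((-15 + 0 + 64) + 133)**2 = (49 + 133)**2 = 182**2 = 33124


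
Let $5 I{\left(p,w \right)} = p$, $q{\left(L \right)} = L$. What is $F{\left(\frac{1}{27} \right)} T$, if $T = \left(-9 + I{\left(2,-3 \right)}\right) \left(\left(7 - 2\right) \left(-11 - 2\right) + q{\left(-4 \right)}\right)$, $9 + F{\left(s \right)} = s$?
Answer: $- \frac{239338}{45} \approx -5318.6$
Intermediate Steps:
$I{\left(p,w \right)} = \frac{p}{5}$
$F{\left(s \right)} = -9 + s$
$T = \frac{2967}{5}$ ($T = \left(-9 + \frac{1}{5} \cdot 2\right) \left(\left(7 - 2\right) \left(-11 - 2\right) - 4\right) = \left(-9 + \frac{2}{5}\right) \left(5 \left(-13\right) - 4\right) = - \frac{43 \left(-65 - 4\right)}{5} = \left(- \frac{43}{5}\right) \left(-69\right) = \frac{2967}{5} \approx 593.4$)
$F{\left(\frac{1}{27} \right)} T = \left(-9 + \frac{1}{27}\right) \frac{2967}{5} = \left(- \frac{242}{27}\right) \frac{2967}{5} = - \frac{239338}{45}$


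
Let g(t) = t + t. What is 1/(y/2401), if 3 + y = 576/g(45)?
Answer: 12005/17 ≈ 706.18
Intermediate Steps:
g(t) = 2*t
y = 17/5 (y = -3 + 576/((2*45)) = -3 + 576/90 = -3 + 576*(1/90) = -3 + 32/5 = 17/5 ≈ 3.4000)
1/(y/2401) = 1/((17/5)/2401) = 1/((17/5)*(1/2401)) = 1/(17/12005) = 12005/17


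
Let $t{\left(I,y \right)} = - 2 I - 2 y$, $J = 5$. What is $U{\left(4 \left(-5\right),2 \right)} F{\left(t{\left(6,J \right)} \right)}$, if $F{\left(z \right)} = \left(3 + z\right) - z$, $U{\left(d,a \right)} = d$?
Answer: $-60$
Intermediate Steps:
$F{\left(z \right)} = 3$
$U{\left(4 \left(-5\right),2 \right)} F{\left(t{\left(6,J \right)} \right)} = 4 \left(-5\right) 3 = \left(-20\right) 3 = -60$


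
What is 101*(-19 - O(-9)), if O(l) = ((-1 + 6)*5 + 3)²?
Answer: -81103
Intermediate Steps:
O(l) = 784 (O(l) = (5*5 + 3)² = (25 + 3)² = 28² = 784)
101*(-19 - O(-9)) = 101*(-19 - 1*784) = 101*(-19 - 784) = 101*(-803) = -81103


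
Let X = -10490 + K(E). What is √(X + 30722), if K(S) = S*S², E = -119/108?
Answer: 5*√3058176963/1944 ≈ 142.23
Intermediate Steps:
E = -119/108 (E = -119*1/108 = -119/108 ≈ -1.1019)
K(S) = S³
X = -13216064039/1259712 (X = -10490 + (-119/108)³ = -10490 - 1685159/1259712 = -13216064039/1259712 ≈ -10491.)
√(X + 30722) = √(-13216064039/1259712 + 30722) = √(25484808025/1259712) = 5*√3058176963/1944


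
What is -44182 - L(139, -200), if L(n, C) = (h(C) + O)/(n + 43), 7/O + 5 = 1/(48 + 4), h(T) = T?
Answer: -148757068/3367 ≈ -44181.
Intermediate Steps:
O = -52/37 (O = 7/(-5 + 1/(48 + 4)) = 7/(-5 + 1/52) = 7/(-259/52) = 7*(-52/259) = -52/37 ≈ -1.4054)
L(n, C) = (-52/37 + C)/(43 + n) (L(n, C) = (C - 52/37)/(n + 43) = (-52/37 + C)/(43 + n))
-44182 - L(139, -200) = -44182 - (-52/37 - 200)/(43 + 139) = -44182 - (-7452)/(182*37) = -44182 - 1*(-3726/3367) = -44182 + 3726/3367 = -148757068/3367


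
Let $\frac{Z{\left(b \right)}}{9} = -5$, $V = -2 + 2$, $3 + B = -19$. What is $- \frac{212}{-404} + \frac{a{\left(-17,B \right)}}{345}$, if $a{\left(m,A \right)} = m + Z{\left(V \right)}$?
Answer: $\frac{12023}{34845} \approx 0.34504$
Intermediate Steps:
$B = -22$ ($B = -3 - 19 = -22$)
$V = 0$
$Z{\left(b \right)} = -45$ ($Z{\left(b \right)} = 9 \left(-5\right) = -45$)
$a{\left(m,A \right)} = -45 + m$ ($a{\left(m,A \right)} = m - 45 = -45 + m$)
$- \frac{212}{-404} + \frac{a{\left(-17,B \right)}}{345} = - \frac{212}{-404} + \frac{-45 - 17}{345} = \left(-212\right) \left(- \frac{1}{404}\right) - \frac{62}{345} = \frac{53}{101} - \frac{62}{345} = \frac{12023}{34845}$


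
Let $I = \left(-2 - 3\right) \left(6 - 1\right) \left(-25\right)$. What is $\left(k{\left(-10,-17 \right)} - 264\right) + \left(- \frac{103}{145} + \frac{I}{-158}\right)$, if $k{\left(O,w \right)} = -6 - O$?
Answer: $- \frac{6063499}{22910} \approx -264.67$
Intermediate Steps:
$I = 625$ ($I = \left(-5\right) 5 \left(-25\right) = \left(-25\right) \left(-25\right) = 625$)
$\left(k{\left(-10,-17 \right)} - 264\right) + \left(- \frac{103}{145} + \frac{I}{-158}\right) = \left(\left(-6 - -10\right) - 264\right) + \left(- \frac{103}{145} + \frac{625}{-158}\right) = \left(\left(-6 + 10\right) - 264\right) + \left(\left(-103\right) \frac{1}{145} + 625 \left(- \frac{1}{158}\right)\right) = \left(4 - 264\right) - \frac{106899}{22910} = -260 - \frac{106899}{22910} = - \frac{6063499}{22910}$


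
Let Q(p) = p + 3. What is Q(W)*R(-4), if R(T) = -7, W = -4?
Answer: 7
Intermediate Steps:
Q(p) = 3 + p
Q(W)*R(-4) = (3 - 4)*(-7) = -1*(-7) = 7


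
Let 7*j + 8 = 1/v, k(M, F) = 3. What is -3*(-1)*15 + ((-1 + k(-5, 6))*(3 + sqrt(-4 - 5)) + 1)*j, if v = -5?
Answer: 184/5 - 246*I/35 ≈ 36.8 - 7.0286*I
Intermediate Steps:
j = -41/35 (j = -8/7 + (1/7)/(-5) = -8/7 + (1/7)*(-1/5) = -8/7 - 1/35 = -41/35 ≈ -1.1714)
-3*(-1)*15 + ((-1 + k(-5, 6))*(3 + sqrt(-4 - 5)) + 1)*j = -3*(-1)*15 + ((-1 + 3)*(3 + sqrt(-4 - 5)) + 1)*(-41/35) = 3*15 + (2*(3 + sqrt(-9)) + 1)*(-41/35) = 45 + (2*(3 + 3*I) + 1)*(-41/35) = 45 + ((6 + 6*I) + 1)*(-41/35) = 45 + (7 + 6*I)*(-41/35) = 45 + (-41/5 - 246*I/35) = 184/5 - 246*I/35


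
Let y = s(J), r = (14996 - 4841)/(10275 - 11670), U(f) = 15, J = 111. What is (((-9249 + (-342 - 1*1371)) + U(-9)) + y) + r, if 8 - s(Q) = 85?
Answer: -1025909/93 ≈ -11031.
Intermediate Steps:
r = -677/93 (r = 10155/(-1395) = 10155*(-1/1395) = -677/93 ≈ -7.2796)
s(Q) = -77 (s(Q) = 8 - 1*85 = 8 - 85 = -77)
y = -77
(((-9249 + (-342 - 1*1371)) + U(-9)) + y) + r = (((-9249 + (-342 - 1*1371)) + 15) - 77) - 677/93 = (((-9249 + (-342 - 1371)) + 15) - 77) - 677/93 = (((-9249 - 1713) + 15) - 77) - 677/93 = ((-10962 + 15) - 77) - 677/93 = (-10947 - 77) - 677/93 = -11024 - 677/93 = -1025909/93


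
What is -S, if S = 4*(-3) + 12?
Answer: 0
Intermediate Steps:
S = 0 (S = -12 + 12 = 0)
-S = -1*0 = 0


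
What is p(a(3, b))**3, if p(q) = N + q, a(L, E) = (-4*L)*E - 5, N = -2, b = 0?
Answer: -343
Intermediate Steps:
a(L, E) = -5 - 4*E*L (a(L, E) = -4*E*L - 5 = -5 - 4*E*L)
p(q) = -2 + q
p(a(3, b))**3 = (-2 + (-5 - 4*0*3))**3 = (-2 + (-5 + 0))**3 = (-2 - 5)**3 = (-7)**3 = -343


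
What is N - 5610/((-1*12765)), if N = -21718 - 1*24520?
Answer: -39348164/851 ≈ -46238.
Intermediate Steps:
N = -46238 (N = -21718 - 24520 = -46238)
N - 5610/((-1*12765)) = -46238 - 5610/((-1*12765)) = -46238 - 5610/(-12765) = -46238 - 5610*(-1/12765) = -46238 + 374/851 = -39348164/851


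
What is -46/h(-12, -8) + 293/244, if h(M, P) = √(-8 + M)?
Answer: 293/244 + 23*I*√5/5 ≈ 1.2008 + 10.286*I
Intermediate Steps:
-46/h(-12, -8) + 293/244 = -46/√(-8 - 12) + 293/244 = -46*(-I*√5/10) + 293*(1/244) = -46*(-I*√5/10) + 293/244 = -(-23)*I*√5/5 + 293/244 = 23*I*√5/5 + 293/244 = 293/244 + 23*I*√5/5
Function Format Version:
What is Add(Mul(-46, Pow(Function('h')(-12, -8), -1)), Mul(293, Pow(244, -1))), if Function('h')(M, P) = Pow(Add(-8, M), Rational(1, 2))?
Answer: Add(Rational(293, 244), Mul(Rational(23, 5), I, Pow(5, Rational(1, 2)))) ≈ Add(1.2008, Mul(10.286, I))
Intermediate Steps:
Add(Mul(-46, Pow(Function('h')(-12, -8), -1)), Mul(293, Pow(244, -1))) = Add(Mul(-46, Pow(Pow(Add(-8, -12), Rational(1, 2)), -1)), Mul(293, Pow(244, -1))) = Add(Mul(-46, Pow(Pow(-20, Rational(1, 2)), -1)), Mul(293, Rational(1, 244))) = Add(Mul(-46, Pow(Mul(2, I, Pow(5, Rational(1, 2))), -1)), Rational(293, 244)) = Add(Mul(-46, Mul(Rational(-1, 10), I, Pow(5, Rational(1, 2)))), Rational(293, 244)) = Add(Mul(Rational(23, 5), I, Pow(5, Rational(1, 2))), Rational(293, 244)) = Add(Rational(293, 244), Mul(Rational(23, 5), I, Pow(5, Rational(1, 2))))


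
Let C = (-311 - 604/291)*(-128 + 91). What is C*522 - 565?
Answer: 586479185/97 ≈ 6.0462e+6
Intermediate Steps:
C = 3370885/291 (C = (-311 - 604*1/291)*(-37) = (-311 - 604/291)*(-37) = -91105/291*(-37) = 3370885/291 ≈ 11584.)
C*522 - 565 = (3370885/291)*522 - 565 = 586533990/97 - 565 = 586479185/97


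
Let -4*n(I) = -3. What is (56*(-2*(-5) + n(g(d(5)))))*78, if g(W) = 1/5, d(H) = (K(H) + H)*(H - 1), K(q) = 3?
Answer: 46956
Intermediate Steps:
d(H) = (-1 + H)*(3 + H) (d(H) = (3 + H)*(H - 1) = (3 + H)*(-1 + H) = (-1 + H)*(3 + H))
g(W) = ⅕
n(I) = ¾ (n(I) = -¼*(-3) = ¾)
(56*(-2*(-5) + n(g(d(5)))))*78 = (56*(-2*(-5) + ¾))*78 = (56*(10 + ¾))*78 = (56*(43/4))*78 = 602*78 = 46956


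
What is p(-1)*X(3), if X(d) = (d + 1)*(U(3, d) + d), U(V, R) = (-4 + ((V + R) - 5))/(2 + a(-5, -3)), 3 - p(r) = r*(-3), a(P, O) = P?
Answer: 0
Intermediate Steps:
p(r) = 3 + 3*r (p(r) = 3 - r*(-3) = 3 - (-3)*r = 3 + 3*r)
U(V, R) = 3 - R/3 - V/3 (U(V, R) = (-4 + ((V + R) - 5))/(2 - 5) = (-4 + ((R + V) - 5))/(-3) = (-4 + (-5 + R + V))*(-⅓) = (-9 + R + V)*(-⅓) = 3 - R/3 - V/3)
X(d) = (1 + d)*(2 + 2*d/3) (X(d) = (d + 1)*((3 - d/3 - ⅓*3) + d) = (1 + d)*((3 - d/3 - 1) + d) = (1 + d)*((2 - d/3) + d) = (1 + d)*(2 + 2*d/3))
p(-1)*X(3) = (3 + 3*(-1))*(2 + (⅔)*3² + (8/3)*3) = (3 - 3)*(2 + (⅔)*9 + 8) = 0*(2 + 6 + 8) = 0*16 = 0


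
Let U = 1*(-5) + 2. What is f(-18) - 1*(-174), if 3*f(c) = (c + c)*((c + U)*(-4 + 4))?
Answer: 174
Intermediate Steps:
U = -3 (U = -5 + 2 = -3)
f(c) = 0 (f(c) = ((c + c)*((c - 3)*(-4 + 4)))/3 = ((2*c)*((-3 + c)*0))/3 = ((2*c)*0)/3 = (1/3)*0 = 0)
f(-18) - 1*(-174) = 0 - 1*(-174) = 0 + 174 = 174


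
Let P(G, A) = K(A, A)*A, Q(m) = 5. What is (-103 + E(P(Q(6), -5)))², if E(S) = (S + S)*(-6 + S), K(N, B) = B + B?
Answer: 18464209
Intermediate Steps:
K(N, B) = 2*B
P(G, A) = 2*A² (P(G, A) = (2*A)*A = 2*A²)
E(S) = 2*S*(-6 + S) (E(S) = (2*S)*(-6 + S) = 2*S*(-6 + S))
(-103 + E(P(Q(6), -5)))² = (-103 + 2*(2*(-5)²)*(-6 + 2*(-5)²))² = (-103 + 2*(2*25)*(-6 + 2*25))² = (-103 + 2*50*(-6 + 50))² = (-103 + 2*50*44)² = (-103 + 4400)² = 4297² = 18464209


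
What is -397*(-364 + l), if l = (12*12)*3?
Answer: -26996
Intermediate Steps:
l = 432 (l = 144*3 = 432)
-397*(-364 + l) = -397*(-364 + 432) = -397*68 = -26996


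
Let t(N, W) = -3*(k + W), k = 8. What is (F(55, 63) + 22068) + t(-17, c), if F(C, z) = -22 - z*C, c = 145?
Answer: 18122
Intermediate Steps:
F(C, z) = -22 - C*z
t(N, W) = -24 - 3*W (t(N, W) = -3*(8 + W) = -24 - 3*W)
(F(55, 63) + 22068) + t(-17, c) = ((-22 - 1*55*63) + 22068) + (-24 - 3*145) = ((-22 - 3465) + 22068) + (-24 - 435) = (-3487 + 22068) - 459 = 18581 - 459 = 18122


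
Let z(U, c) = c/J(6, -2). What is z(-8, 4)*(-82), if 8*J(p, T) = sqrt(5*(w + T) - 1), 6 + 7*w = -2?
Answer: 2624*I*sqrt(91)/39 ≈ 641.83*I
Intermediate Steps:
w = -8/7 (w = -6/7 + (1/7)*(-2) = -6/7 - 2/7 = -8/7 ≈ -1.1429)
J(p, T) = sqrt(-47/7 + 5*T)/8 (J(p, T) = sqrt(5*(-8/7 + T) - 1)/8 = sqrt((-40/7 + 5*T) - 1)/8 = sqrt(-47/7 + 5*T)/8)
z(U, c) = -8*I*c*sqrt(91)/39 (z(U, c) = c/((sqrt(-329 + 245*(-2))/56)) = c/((sqrt(-329 - 490)/56)) = c/((sqrt(-819)/56)) = c/(((3*I*sqrt(91))/56)) = c/((3*I*sqrt(91)/56)) = c*(-8*I*sqrt(91)/39) = -8*I*c*sqrt(91)/39)
z(-8, 4)*(-82) = -8/39*I*4*sqrt(91)*(-82) = -32*I*sqrt(91)/39*(-82) = 2624*I*sqrt(91)/39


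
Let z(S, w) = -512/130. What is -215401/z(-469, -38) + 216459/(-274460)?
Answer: 960669221599/17565440 ≈ 54691.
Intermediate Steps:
z(S, w) = -256/65 (z(S, w) = -512*1/130 = -256/65)
-215401/z(-469, -38) + 216459/(-274460) = -215401/(-256/65) + 216459/(-274460) = -215401*(-65/256) + 216459*(-1/274460) = 14001065/256 - 216459/274460 = 960669221599/17565440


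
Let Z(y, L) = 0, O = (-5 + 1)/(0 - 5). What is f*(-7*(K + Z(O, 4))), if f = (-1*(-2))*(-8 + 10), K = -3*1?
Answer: 84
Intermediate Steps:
K = -3
O = 4/5 (O = -4/(-5) = -4*(-1/5) = 4/5 ≈ 0.80000)
f = 4 (f = 2*2 = 4)
f*(-7*(K + Z(O, 4))) = 4*(-7*(-3 + 0)) = 4*(-7*(-3)) = 4*21 = 84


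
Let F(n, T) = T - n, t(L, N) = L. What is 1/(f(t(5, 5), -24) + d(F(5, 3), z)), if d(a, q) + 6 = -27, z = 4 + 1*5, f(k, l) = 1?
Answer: -1/32 ≈ -0.031250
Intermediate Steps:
z = 9 (z = 4 + 5 = 9)
d(a, q) = -33 (d(a, q) = -6 - 27 = -33)
1/(f(t(5, 5), -24) + d(F(5, 3), z)) = 1/(1 - 33) = 1/(-32) = -1/32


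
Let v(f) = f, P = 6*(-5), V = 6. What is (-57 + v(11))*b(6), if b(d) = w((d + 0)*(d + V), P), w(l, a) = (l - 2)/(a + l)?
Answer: -230/3 ≈ -76.667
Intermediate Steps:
P = -30
w(l, a) = (-2 + l)/(a + l)
b(d) = (-2 + d*(6 + d))/(-30 + d*(6 + d)) (b(d) = (-2 + (d + 0)*(d + 6))/(-30 + (d + 0)*(d + 6)) = (-2 + d*(6 + d))/(-30 + d*(6 + d)))
(-57 + v(11))*b(6) = (-57 + 11)*((-2 + 6*(6 + 6))/(-30 + 6*(6 + 6))) = -46*(-2 + 6*12)/(-30 + 6*12) = -46*(-2 + 72)/(-30 + 72) = -46*70/42 = -23*70/21 = -46*5/3 = -230/3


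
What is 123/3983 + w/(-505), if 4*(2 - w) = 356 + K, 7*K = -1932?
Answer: 133809/2011415 ≈ 0.066525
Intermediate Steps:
K = -276 (K = (⅐)*(-1932) = -276)
w = -18 (w = 2 - (356 - 276)/4 = 2 - ¼*80 = 2 - 20 = -18)
123/3983 + w/(-505) = 123/3983 - 18/(-505) = 123*(1/3983) - 18*(-1/505) = 123/3983 + 18/505 = 133809/2011415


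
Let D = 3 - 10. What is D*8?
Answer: -56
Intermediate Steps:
D = -7
D*8 = -7*8 = -56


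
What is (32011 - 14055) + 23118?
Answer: 41074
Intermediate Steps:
(32011 - 14055) + 23118 = 17956 + 23118 = 41074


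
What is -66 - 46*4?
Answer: -250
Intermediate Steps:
-66 - 46*4 = -66 - 184 = -250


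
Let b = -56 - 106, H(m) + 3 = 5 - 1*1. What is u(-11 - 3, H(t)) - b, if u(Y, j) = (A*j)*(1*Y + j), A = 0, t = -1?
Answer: 162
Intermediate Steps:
H(m) = 1 (H(m) = -3 + (5 - 1*1) = -3 + (5 - 1) = -3 + 4 = 1)
u(Y, j) = 0 (u(Y, j) = (0*j)*(1*Y + j) = 0*(Y + j) = 0)
b = -162
u(-11 - 3, H(t)) - b = 0 - 1*(-162) = 0 + 162 = 162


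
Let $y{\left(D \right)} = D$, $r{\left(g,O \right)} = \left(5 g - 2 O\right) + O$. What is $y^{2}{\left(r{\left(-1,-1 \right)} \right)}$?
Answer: $16$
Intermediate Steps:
$r{\left(g,O \right)} = - O + 5 g$ ($r{\left(g,O \right)} = \left(- 2 O + 5 g\right) + O = - O + 5 g$)
$y^{2}{\left(r{\left(-1,-1 \right)} \right)} = \left(\left(-1\right) \left(-1\right) + 5 \left(-1\right)\right)^{2} = \left(1 - 5\right)^{2} = \left(-4\right)^{2} = 16$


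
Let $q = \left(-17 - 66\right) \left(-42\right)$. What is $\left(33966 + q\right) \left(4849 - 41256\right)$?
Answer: $-1363514964$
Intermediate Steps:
$q = 3486$ ($q = \left(-83\right) \left(-42\right) = 3486$)
$\left(33966 + q\right) \left(4849 - 41256\right) = \left(33966 + 3486\right) \left(4849 - 41256\right) = 37452 \left(-36407\right) = -1363514964$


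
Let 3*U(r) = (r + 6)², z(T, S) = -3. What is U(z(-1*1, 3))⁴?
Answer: 81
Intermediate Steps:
U(r) = (6 + r)²/3 (U(r) = (r + 6)²/3 = (6 + r)²/3)
U(z(-1*1, 3))⁴ = ((6 - 3)²/3)⁴ = ((⅓)*3²)⁴ = ((⅓)*9)⁴ = 3⁴ = 81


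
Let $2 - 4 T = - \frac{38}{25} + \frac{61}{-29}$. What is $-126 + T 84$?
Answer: $- \frac{5733}{725} \approx -7.9076$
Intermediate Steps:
$T = \frac{4077}{2900}$ ($T = \frac{1}{2} - \frac{- \frac{38}{25} + \frac{61}{-29}}{4} = \frac{1}{2} - \frac{\left(-38\right) \frac{1}{25} + 61 \left(- \frac{1}{29}\right)}{4} = \frac{1}{2} - \frac{- \frac{38}{25} - \frac{61}{29}}{4} = \frac{1}{2} - - \frac{2627}{2900} = \frac{1}{2} + \frac{2627}{2900} = \frac{4077}{2900} \approx 1.4059$)
$-126 + T 84 = -126 + \frac{4077}{2900} \cdot 84 = -126 + \frac{85617}{725} = - \frac{5733}{725}$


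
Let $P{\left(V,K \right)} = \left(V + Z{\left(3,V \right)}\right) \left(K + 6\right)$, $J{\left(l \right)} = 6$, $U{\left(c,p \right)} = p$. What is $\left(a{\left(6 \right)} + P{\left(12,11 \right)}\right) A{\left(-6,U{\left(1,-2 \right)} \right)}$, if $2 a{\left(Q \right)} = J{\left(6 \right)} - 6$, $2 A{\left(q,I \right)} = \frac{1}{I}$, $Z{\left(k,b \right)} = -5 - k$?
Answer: $-17$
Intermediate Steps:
$A{\left(q,I \right)} = \frac{1}{2 I}$
$P{\left(V,K \right)} = \left(-8 + V\right) \left(6 + K\right)$ ($P{\left(V,K \right)} = \left(V - 8\right) \left(K + 6\right) = \left(V - 8\right) \left(6 + K\right) = \left(-8 + V\right) \left(6 + K\right)$)
$a{\left(Q \right)} = 0$ ($a{\left(Q \right)} = \frac{6 - 6}{2} = \frac{1}{2} \cdot 0 = 0$)
$\left(a{\left(6 \right)} + P{\left(12,11 \right)}\right) A{\left(-6,U{\left(1,-2 \right)} \right)} = \left(0 + \left(-48 - 88 + 6 \cdot 12 + 11 \cdot 12\right)\right) \frac{1}{2 \left(-2\right)} = \left(0 + \left(-48 - 88 + 72 + 132\right)\right) \frac{1}{2} \left(- \frac{1}{2}\right) = \left(0 + 68\right) \left(- \frac{1}{4}\right) = 68 \left(- \frac{1}{4}\right) = -17$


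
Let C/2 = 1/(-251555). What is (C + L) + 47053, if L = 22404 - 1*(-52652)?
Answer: 30717129493/251555 ≈ 1.2211e+5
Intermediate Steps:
L = 75056 (L = 22404 + 52652 = 75056)
C = -2/251555 (C = 2/(-251555) = 2*(-1/251555) = -2/251555 ≈ -7.9505e-6)
(C + L) + 47053 = (-2/251555 + 75056) + 47053 = 18880712078/251555 + 47053 = 30717129493/251555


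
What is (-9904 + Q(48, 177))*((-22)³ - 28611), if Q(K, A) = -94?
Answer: 392511482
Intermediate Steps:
(-9904 + Q(48, 177))*((-22)³ - 28611) = (-9904 - 94)*((-22)³ - 28611) = -9998*(-10648 - 28611) = -9998*(-39259) = 392511482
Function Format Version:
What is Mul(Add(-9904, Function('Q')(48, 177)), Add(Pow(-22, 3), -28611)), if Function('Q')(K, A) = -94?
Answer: 392511482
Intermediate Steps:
Mul(Add(-9904, Function('Q')(48, 177)), Add(Pow(-22, 3), -28611)) = Mul(Add(-9904, -94), Add(Pow(-22, 3), -28611)) = Mul(-9998, Add(-10648, -28611)) = Mul(-9998, -39259) = 392511482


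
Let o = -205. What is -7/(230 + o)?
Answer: -7/25 ≈ -0.28000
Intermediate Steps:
-7/(230 + o) = -7/(230 - 205) = -7/25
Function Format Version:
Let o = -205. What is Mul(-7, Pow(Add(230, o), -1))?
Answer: Rational(-7, 25) ≈ -0.28000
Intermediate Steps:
Mul(-7, Pow(Add(230, o), -1)) = Mul(-7, Pow(Add(230, -205), -1)) = Mul(-7, Pow(25, -1)) = Mul(-7, Rational(1, 25)) = Rational(-7, 25)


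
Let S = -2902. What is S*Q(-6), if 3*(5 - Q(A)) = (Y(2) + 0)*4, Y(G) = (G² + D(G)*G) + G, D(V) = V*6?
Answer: 101570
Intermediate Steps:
D(V) = 6*V
Y(G) = G + 7*G² (Y(G) = (G² + (6*G)*G) + G = (G² + 6*G²) + G = 7*G² + G = G + 7*G²)
Q(A) = -35 (Q(A) = 5 - (2*(1 + 7*2) + 0)*4/3 = 5 - (2*(1 + 14) + 0)*4/3 = 5 - (2*15 + 0)*4/3 = 5 - (30 + 0)*4/3 = 5 - 10*4 = 5 - ⅓*120 = 5 - 40 = -35)
S*Q(-6) = -2902*(-35) = 101570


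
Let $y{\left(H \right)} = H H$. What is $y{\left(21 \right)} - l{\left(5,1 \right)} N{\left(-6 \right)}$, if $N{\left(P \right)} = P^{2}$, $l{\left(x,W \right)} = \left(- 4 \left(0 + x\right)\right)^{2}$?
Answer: $-13959$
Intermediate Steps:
$l{\left(x,W \right)} = 16 x^{2}$ ($l{\left(x,W \right)} = \left(- 4 x\right)^{2} = 16 x^{2}$)
$y{\left(H \right)} = H^{2}$
$y{\left(21 \right)} - l{\left(5,1 \right)} N{\left(-6 \right)} = 21^{2} - 16 \cdot 5^{2} \left(-6\right)^{2} = 441 - 16 \cdot 25 \cdot 36 = 441 - 400 \cdot 36 = 441 - 14400 = -13959$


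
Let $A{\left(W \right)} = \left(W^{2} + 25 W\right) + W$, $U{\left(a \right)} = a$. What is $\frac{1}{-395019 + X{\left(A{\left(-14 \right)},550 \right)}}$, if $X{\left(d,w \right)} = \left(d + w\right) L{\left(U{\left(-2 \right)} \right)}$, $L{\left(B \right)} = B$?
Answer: $- \frac{1}{395783} \approx -2.5266 \cdot 10^{-6}$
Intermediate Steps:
$A{\left(W \right)} = W^{2} + 26 W$
$X{\left(d,w \right)} = - 2 d - 2 w$ ($X{\left(d,w \right)} = \left(d + w\right) \left(-2\right) = - 2 d - 2 w$)
$\frac{1}{-395019 + X{\left(A{\left(-14 \right)},550 \right)}} = \frac{1}{-395019 - \left(1100 + 2 \left(- 14 \left(26 - 14\right)\right)\right)} = \frac{1}{-395019 - \left(1100 + 2 \left(\left(-14\right) 12\right)\right)} = \frac{1}{-395019 - 764} = \frac{1}{-395783} = - \frac{1}{395783}$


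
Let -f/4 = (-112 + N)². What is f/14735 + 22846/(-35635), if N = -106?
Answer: -1422141354/105016345 ≈ -13.542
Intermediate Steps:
f = -190096 (f = -4*(-112 - 106)² = -4*(-218)² = -4*47524 = -190096)
f/14735 + 22846/(-35635) = -190096/14735 + 22846/(-35635) = -190096*1/14735 + 22846*(-1/35635) = -190096/14735 - 22846/35635 = -1422141354/105016345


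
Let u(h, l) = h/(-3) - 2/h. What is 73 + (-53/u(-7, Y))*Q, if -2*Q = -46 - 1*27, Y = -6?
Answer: -73219/110 ≈ -665.63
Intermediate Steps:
u(h, l) = -2/h - h/3 (u(h, l) = h*(-⅓) - 2/h = -h/3 - 2/h = -2/h - h/3)
Q = 73/2 (Q = -(-46 - 1*27)/2 = -(-46 - 27)/2 = -½*(-73) = 73/2 ≈ 36.500)
73 + (-53/u(-7, Y))*Q = 73 - 53/(-2/(-7) - ⅓*(-7))*(73/2) = 73 - 53/(-2*(-⅐) + 7/3)*(73/2) = 73 - 53/(2/7 + 7/3)*(73/2) = 73 - 53/55/21*(73/2) = 73 - 53*21/55*(73/2) = 73 - 1113/55*73/2 = 73 - 81249/110 = -73219/110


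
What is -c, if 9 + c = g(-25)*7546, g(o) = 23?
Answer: -173549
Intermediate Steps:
c = 173549 (c = -9 + 23*7546 = -9 + 173558 = 173549)
-c = -1*173549 = -173549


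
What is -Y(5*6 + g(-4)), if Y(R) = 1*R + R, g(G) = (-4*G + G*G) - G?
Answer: -132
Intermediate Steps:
g(G) = G**2 - 5*G (g(G) = (-4*G + G**2) - G = (G**2 - 4*G) - G = G**2 - 5*G)
Y(R) = 2*R (Y(R) = R + R = 2*R)
-Y(5*6 + g(-4)) = -2*(5*6 - 4*(-5 - 4)) = -2*(30 - 4*(-9)) = -2*(30 + 36) = -2*66 = -1*132 = -132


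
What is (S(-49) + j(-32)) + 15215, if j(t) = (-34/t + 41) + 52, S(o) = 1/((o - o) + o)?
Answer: 12002289/784 ≈ 15309.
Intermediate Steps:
S(o) = 1/o (S(o) = 1/(0 + o) = 1/o)
j(t) = 93 - 34/t (j(t) = (41 - 34/t) + 52 = 93 - 34/t)
(S(-49) + j(-32)) + 15215 = (1/(-49) + (93 - 34/(-32))) + 15215 = (-1/49 + (93 - 34*(-1/32))) + 15215 = (-1/49 + (93 + 17/16)) + 15215 = (-1/49 + 1505/16) + 15215 = 73729/784 + 15215 = 12002289/784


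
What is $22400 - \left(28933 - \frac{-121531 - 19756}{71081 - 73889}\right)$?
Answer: $- \frac{18203377}{2808} \approx -6482.7$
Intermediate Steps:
$22400 - \left(28933 - \frac{-121531 - 19756}{71081 - 73889}\right) = 22400 - \left(28933 - - \frac{141287}{-2808}\right) = 22400 - \left(28933 - \left(-141287\right) \left(- \frac{1}{2808}\right)\right) = 22400 - \left(28933 - \frac{141287}{2808}\right) = 22400 - \frac{81102577}{2808} = - \frac{18203377}{2808}$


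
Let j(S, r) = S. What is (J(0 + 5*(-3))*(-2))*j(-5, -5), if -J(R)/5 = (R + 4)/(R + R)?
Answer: -55/3 ≈ -18.333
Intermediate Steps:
J(R) = -5*(4 + R)/(2*R) (J(R) = -5*(R + 4)/(R + R) = -5*(4 + R)/(2*R))
(J(0 + 5*(-3))*(-2))*j(-5, -5) = ((-5/2 - 10/(0 + 5*(-3)))*(-2))*(-5) = ((-5/2 - 10/(0 - 15))*(-2))*(-5) = ((-5/2 - 10/(-15))*(-2))*(-5) = ((-5/2 - 10*(-1/15))*(-2))*(-5) = ((-5/2 + 2/3)*(-2))*(-5) = -11/6*(-2)*(-5) = (11/3)*(-5) = -55/3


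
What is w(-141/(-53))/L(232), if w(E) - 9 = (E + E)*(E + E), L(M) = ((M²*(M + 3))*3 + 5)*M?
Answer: 20961/4945780794280 ≈ 4.2382e-9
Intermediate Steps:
L(M) = M*(5 + 3*M²*(3 + M)) (L(M) = ((M²*(3 + M))*3 + 5)*M = (3*M²*(3 + M) + 5)*M = (5 + 3*M²*(3 + M))*M = M*(5 + 3*M²*(3 + M)))
w(E) = 9 + 4*E² (w(E) = 9 + (E + E)*(E + E) = 9 + (2*E)*(2*E) = 9 + 4*E²)
w(-141/(-53))/L(232) = (9 + 4*(-141/(-53))²)/((232*(5 + 3*232³ + 9*232²))) = (9 + 4*(-141*(-1/53))²)/((232*(5 + 3*12487168 + 9*53824))) = (9 + 4*(141/53)²)/((232*(5 + 37461504 + 484416))) = (9 + 4*(19881/2809))/((232*37945925)) = (9 + 79524/2809)/8803454600 = (104805/2809)*(1/8803454600) = 20961/4945780794280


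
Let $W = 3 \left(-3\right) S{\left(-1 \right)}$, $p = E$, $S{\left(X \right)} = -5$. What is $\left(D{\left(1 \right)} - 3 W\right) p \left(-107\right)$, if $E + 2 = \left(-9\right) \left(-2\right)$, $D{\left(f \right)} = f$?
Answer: $229408$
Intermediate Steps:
$E = 16$ ($E = -2 - -18 = -2 + 18 = 16$)
$p = 16$
$W = 45$ ($W = 3 \left(-3\right) \left(-5\right) = \left(-9\right) \left(-5\right) = 45$)
$\left(D{\left(1 \right)} - 3 W\right) p \left(-107\right) = \left(1 - 135\right) 16 \left(-107\right) = \left(-134\right) 16 \left(-107\right) = \left(-2144\right) \left(-107\right) = 229408$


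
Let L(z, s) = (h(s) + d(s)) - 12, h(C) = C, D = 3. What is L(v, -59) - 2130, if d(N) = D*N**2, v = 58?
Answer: 8242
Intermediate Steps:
d(N) = 3*N**2
L(z, s) = -12 + s + 3*s**2 (L(z, s) = (s + 3*s**2) - 12 = -12 + s + 3*s**2)
L(v, -59) - 2130 = (-12 - 59 + 3*(-59)**2) - 2130 = (-12 - 59 + 3*3481) - 2130 = (-12 - 59 + 10443) - 2130 = 10372 - 2130 = 8242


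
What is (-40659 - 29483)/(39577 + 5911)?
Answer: -35071/22744 ≈ -1.5420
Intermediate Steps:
(-40659 - 29483)/(39577 + 5911) = -70142/45488 = -70142*1/45488 = -35071/22744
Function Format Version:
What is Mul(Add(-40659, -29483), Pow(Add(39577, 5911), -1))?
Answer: Rational(-35071, 22744) ≈ -1.5420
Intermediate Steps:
Mul(Add(-40659, -29483), Pow(Add(39577, 5911), -1)) = Mul(-70142, Pow(45488, -1)) = Mul(-70142, Rational(1, 45488)) = Rational(-35071, 22744)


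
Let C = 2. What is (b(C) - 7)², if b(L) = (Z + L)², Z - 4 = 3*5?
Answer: 188356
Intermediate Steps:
Z = 19 (Z = 4 + 3*5 = 4 + 15 = 19)
b(L) = (19 + L)²
(b(C) - 7)² = ((19 + 2)² - 7)² = (21² - 7)² = (441 - 7)² = 434² = 188356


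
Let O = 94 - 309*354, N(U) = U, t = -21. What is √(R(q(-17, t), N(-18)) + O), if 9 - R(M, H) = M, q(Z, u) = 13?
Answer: 12*I*√759 ≈ 330.6*I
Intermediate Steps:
R(M, H) = 9 - M
O = -109292 (O = 94 - 109386 = -109292)
√(R(q(-17, t), N(-18)) + O) = √((9 - 1*13) - 109292) = √((9 - 13) - 109292) = √(-4 - 109292) = √(-109296) = 12*I*√759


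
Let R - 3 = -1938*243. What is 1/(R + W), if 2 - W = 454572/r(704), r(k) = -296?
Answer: -74/34735103 ≈ -2.1304e-6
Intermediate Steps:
W = 113791/74 (W = 2 - 454572/(-296) = 2 - 454572*(-1)/296 = 2 - 1*(-113643/74) = 2 + 113643/74 = 113791/74 ≈ 1537.7)
R = -470931 (R = 3 - 1938*243 = 3 - 470934 = -470931)
1/(R + W) = 1/(-470931 + 113791/74) = 1/(-34735103/74) = -74/34735103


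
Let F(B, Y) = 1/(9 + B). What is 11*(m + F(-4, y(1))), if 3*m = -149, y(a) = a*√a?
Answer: -8162/15 ≈ -544.13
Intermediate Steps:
y(a) = a^(3/2)
m = -149/3 (m = (⅓)*(-149) = -149/3 ≈ -49.667)
11*(m + F(-4, y(1))) = 11*(-149/3 + 1/(9 - 4)) = 11*(-149/3 + 1/5) = 11*(-149/3 + ⅕) = 11*(-742/15) = -8162/15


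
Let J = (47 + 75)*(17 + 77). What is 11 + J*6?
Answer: 68819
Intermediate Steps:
J = 11468 (J = 122*94 = 11468)
11 + J*6 = 11 + 11468*6 = 11 + 68808 = 68819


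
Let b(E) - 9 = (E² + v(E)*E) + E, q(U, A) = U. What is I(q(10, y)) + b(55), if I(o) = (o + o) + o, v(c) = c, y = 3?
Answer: 6144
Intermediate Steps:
I(o) = 3*o (I(o) = 2*o + o = 3*o)
b(E) = 9 + E + 2*E² (b(E) = 9 + ((E² + E*E) + E) = 9 + ((E² + E²) + E) = 9 + (2*E² + E) = 9 + (E + 2*E²) = 9 + E + 2*E²)
I(q(10, y)) + b(55) = 3*10 + (9 + 55 + 2*55²) = 30 + (9 + 55 + 2*3025) = 30 + (9 + 55 + 6050) = 30 + 6114 = 6144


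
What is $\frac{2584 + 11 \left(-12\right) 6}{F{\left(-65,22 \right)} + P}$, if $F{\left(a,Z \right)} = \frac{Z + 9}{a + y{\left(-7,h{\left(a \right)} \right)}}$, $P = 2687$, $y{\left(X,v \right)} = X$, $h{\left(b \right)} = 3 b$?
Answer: $\frac{129024}{193433} \approx 0.66702$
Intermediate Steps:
$F{\left(a,Z \right)} = \frac{9 + Z}{-7 + a}$ ($F{\left(a,Z \right)} = \frac{Z + 9}{a - 7} = \frac{9 + Z}{-7 + a}$)
$\frac{2584 + 11 \left(-12\right) 6}{F{\left(-65,22 \right)} + P} = \frac{2584 + 11 \left(-12\right) 6}{\frac{9 + 22}{-7 - 65} + 2687} = \frac{2584 - 792}{\frac{1}{-72} \cdot 31 + 2687} = \frac{2584 - 792}{\left(- \frac{1}{72}\right) 31 + 2687} = \frac{1792}{- \frac{31}{72} + 2687} = \frac{1792}{\frac{193433}{72}} = 1792 \cdot \frac{72}{193433} = \frac{129024}{193433}$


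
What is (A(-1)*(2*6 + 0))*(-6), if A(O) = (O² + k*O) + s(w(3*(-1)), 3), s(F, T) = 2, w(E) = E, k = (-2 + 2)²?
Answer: -216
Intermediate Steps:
k = 0 (k = 0² = 0)
A(O) = 2 + O² (A(O) = (O² + 0*O) + 2 = (O² + 0) + 2 = O² + 2 = 2 + O²)
(A(-1)*(2*6 + 0))*(-6) = ((2 + (-1)²)*(2*6 + 0))*(-6) = ((2 + 1)*(12 + 0))*(-6) = (3*12)*(-6) = 36*(-6) = -216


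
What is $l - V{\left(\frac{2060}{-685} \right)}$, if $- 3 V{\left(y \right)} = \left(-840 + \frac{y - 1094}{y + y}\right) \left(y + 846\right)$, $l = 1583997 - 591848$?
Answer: $\frac{68356145659}{84666} \approx 8.0736 \cdot 10^{5}$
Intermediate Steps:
$l = 992149$ ($l = 1583997 - 591848 = 992149$)
$V{\left(y \right)} = - \frac{\left(-840 + \frac{-1094 + y}{2 y}\right) \left(846 + y\right)}{3}$ ($V{\left(y \right)} = - \frac{\left(-840 + \frac{y - 1094}{y + y}\right) \left(y + 846\right)}{3} = - \frac{\left(-840 + \frac{-1094 + y}{2 y}\right) \left(846 + y\right)}{3}$)
$l - V{\left(\frac{2060}{-685} \right)} = 992149 - \frac{925524 + \frac{2060}{-685} \left(1421528 + 1679 \frac{2060}{-685}\right)}{6 \frac{2060}{-685}} = 992149 - \frac{925524 + 2060 \left(- \frac{1}{685}\right) \left(1421528 + 1679 \cdot 2060 \left(- \frac{1}{685}\right)\right)}{6 \cdot 2060 \left(- \frac{1}{685}\right)} = 992149 - \frac{925524 - \frac{412 \left(1421528 + 1679 \left(- \frac{412}{137}\right)\right)}{137}}{6 \left(- \frac{412}{137}\right)} = 992149 - \frac{1}{6} \left(- \frac{137}{412}\right) \left(925524 - \frac{412 \left(1421528 - \frac{691748}{137}\right)}{137}\right) = 992149 - \frac{1}{6} \left(- \frac{137}{412}\right) \left(925524 - \frac{79951726256}{18769}\right) = 992149 - \frac{1}{6} \left(- \frac{137}{412}\right) \left(- \frac{62580566300}{18769}\right) = 992149 - \frac{15645141575}{84666} = \frac{68356145659}{84666}$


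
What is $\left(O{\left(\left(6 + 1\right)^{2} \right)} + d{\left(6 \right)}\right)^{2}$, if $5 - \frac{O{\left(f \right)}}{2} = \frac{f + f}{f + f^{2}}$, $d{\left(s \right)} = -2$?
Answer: $\frac{39204}{625} \approx 62.726$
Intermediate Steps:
$O{\left(f \right)} = 10 - \frac{4 f}{f + f^{2}}$ ($O{\left(f \right)} = 10 - 2 \frac{f + f}{f + f^{2}} = 10 - 2 \frac{2 f}{f + f^{2}} = 10 - \frac{4 f}{f + f^{2}}$)
$\left(O{\left(\left(6 + 1\right)^{2} \right)} + d{\left(6 \right)}\right)^{2} = \left(\frac{2 \left(3 + 5 \left(6 + 1\right)^{2}\right)}{1 + \left(6 + 1\right)^{2}} - 2\right)^{2} = \left(\frac{2 \left(3 + 5 \cdot 7^{2}\right)}{1 + 7^{2}} - 2\right)^{2} = \left(\frac{2 \left(3 + 5 \cdot 49\right)}{1 + 49} - 2\right)^{2} = \left(\frac{2 \left(3 + 245\right)}{50} - 2\right)^{2} = \left(2 \cdot \frac{1}{50} \cdot 248 - 2\right)^{2} = \left(\frac{248}{25} - 2\right)^{2} = \left(\frac{198}{25}\right)^{2} = \frac{39204}{625}$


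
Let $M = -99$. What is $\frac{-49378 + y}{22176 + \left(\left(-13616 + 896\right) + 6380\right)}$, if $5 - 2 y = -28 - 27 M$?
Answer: $- \frac{25349}{7918} \approx -3.2014$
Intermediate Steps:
$y = -1320$ ($y = \frac{5}{2} - \frac{-28 - -2673}{2} = \frac{5}{2} - \frac{-28 + 2673}{2} = \frac{5}{2} - \frac{2645}{2} = -1320$)
$\frac{-49378 + y}{22176 + \left(\left(-13616 + 896\right) + 6380\right)} = \frac{-49378 - 1320}{22176 + \left(\left(-13616 + 896\right) + 6380\right)} = - \frac{50698}{22176 + \left(-12720 + 6380\right)} = - \frac{50698}{22176 - 6340} = - \frac{50698}{15836} = \left(-50698\right) \frac{1}{15836} = - \frac{25349}{7918}$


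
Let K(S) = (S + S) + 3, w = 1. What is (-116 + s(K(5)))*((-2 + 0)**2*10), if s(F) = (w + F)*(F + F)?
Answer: 9920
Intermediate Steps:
K(S) = 3 + 2*S (K(S) = 2*S + 3 = 3 + 2*S)
s(F) = 2*F*(1 + F) (s(F) = (1 + F)*(F + F) = (1 + F)*(2*F) = 2*F*(1 + F))
(-116 + s(K(5)))*((-2 + 0)**2*10) = (-116 + 2*(3 + 2*5)*(1 + (3 + 2*5)))*((-2 + 0)**2*10) = (-116 + 2*(3 + 10)*(1 + (3 + 10)))*((-2)**2*10) = (-116 + 2*13*(1 + 13))*(4*10) = (-116 + 2*13*14)*40 = (-116 + 364)*40 = 248*40 = 9920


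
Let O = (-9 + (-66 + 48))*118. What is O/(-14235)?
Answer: 1062/4745 ≈ 0.22381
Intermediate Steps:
O = -3186 (O = (-9 - 18)*118 = -27*118 = -3186)
O/(-14235) = -3186/(-14235) = -3186*(-1/14235) = 1062/4745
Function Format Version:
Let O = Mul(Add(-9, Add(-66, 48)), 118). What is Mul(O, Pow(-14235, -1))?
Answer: Rational(1062, 4745) ≈ 0.22381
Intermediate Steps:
O = -3186 (O = Mul(Add(-9, -18), 118) = Mul(-27, 118) = -3186)
Mul(O, Pow(-14235, -1)) = Mul(-3186, Pow(-14235, -1)) = Mul(-3186, Rational(-1, 14235)) = Rational(1062, 4745)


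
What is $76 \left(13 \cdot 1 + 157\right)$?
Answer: $12920$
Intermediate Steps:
$76 \left(13 \cdot 1 + 157\right) = 76 \left(13 + 157\right) = 76 \cdot 170 = 12920$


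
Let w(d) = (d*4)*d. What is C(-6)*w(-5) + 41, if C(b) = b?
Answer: -559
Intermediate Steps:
w(d) = 4*d² (w(d) = (4*d)*d = 4*d²)
C(-6)*w(-5) + 41 = -24*(-5)² + 41 = -24*25 + 41 = -6*100 + 41 = -600 + 41 = -559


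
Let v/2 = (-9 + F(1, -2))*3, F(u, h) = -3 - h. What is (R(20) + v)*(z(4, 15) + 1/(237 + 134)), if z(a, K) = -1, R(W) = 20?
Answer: 14800/371 ≈ 39.892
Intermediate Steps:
v = -60 (v = 2*((-9 + (-3 - 1*(-2)))*3) = 2*((-9 + (-3 + 2))*3) = 2*((-9 - 1)*3) = 2*(-10*3) = 2*(-30) = -60)
(R(20) + v)*(z(4, 15) + 1/(237 + 134)) = (20 - 60)*(-1 + 1/(237 + 134)) = -40*(-1 + 1/371) = -40*(-370/371) = 14800/371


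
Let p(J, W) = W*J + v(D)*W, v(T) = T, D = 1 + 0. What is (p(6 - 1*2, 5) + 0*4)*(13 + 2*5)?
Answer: 575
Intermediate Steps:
D = 1
p(J, W) = W + J*W (p(J, W) = W*J + 1*W = J*W + W = W + J*W)
(p(6 - 1*2, 5) + 0*4)*(13 + 2*5) = (5*(1 + (6 - 1*2)) + 0*4)*(13 + 2*5) = (5*(1 + (6 - 2)) + 0)*(13 + 10) = (5*(1 + 4) + 0)*23 = (5*5 + 0)*23 = (25 + 0)*23 = 25*23 = 575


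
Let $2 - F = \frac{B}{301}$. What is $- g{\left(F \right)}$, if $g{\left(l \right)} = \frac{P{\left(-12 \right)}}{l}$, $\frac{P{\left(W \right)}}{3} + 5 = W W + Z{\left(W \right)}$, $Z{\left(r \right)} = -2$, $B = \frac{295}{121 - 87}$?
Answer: $- \frac{4206174}{20173} \approx -208.51$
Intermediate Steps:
$B = \frac{295}{34}$ ($B = \frac{295}{121 - 87} = \frac{295}{34} \approx 8.6765$)
$P{\left(W \right)} = -21 + 3 W^{2}$ ($P{\left(W \right)} = -15 + 3 \left(W W - 2\right) = -15 + 3 \left(W^{2} - 2\right) = -15 + 3 \left(-2 + W^{2}\right) = -15 + \left(-6 + 3 W^{2}\right) = -21 + 3 W^{2}$)
$F = \frac{20173}{10234}$ ($F = 2 - \frac{295}{34 \cdot 301} = 2 - \frac{295}{34} \cdot \frac{1}{301} = 2 - \frac{295}{10234} = \frac{20173}{10234} \approx 1.9712$)
$g{\left(l \right)} = \frac{411}{l}$ ($g{\left(l \right)} = \frac{-21 + 3 \left(-12\right)^{2}}{l} = \frac{-21 + 3 \cdot 144}{l} = \frac{-21 + 432}{l} = \frac{411}{l}$)
$- g{\left(F \right)} = - \frac{411}{\frac{20173}{10234}} = - \frac{411 \cdot 10234}{20173} = \left(-1\right) \frac{4206174}{20173} = - \frac{4206174}{20173}$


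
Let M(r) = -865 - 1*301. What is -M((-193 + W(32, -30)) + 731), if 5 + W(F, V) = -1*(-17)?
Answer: 1166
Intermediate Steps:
W(F, V) = 12 (W(F, V) = -5 - 1*(-17) = -5 + 17 = 12)
M(r) = -1166 (M(r) = -865 - 301 = -1166)
-M((-193 + W(32, -30)) + 731) = -1*(-1166) = 1166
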